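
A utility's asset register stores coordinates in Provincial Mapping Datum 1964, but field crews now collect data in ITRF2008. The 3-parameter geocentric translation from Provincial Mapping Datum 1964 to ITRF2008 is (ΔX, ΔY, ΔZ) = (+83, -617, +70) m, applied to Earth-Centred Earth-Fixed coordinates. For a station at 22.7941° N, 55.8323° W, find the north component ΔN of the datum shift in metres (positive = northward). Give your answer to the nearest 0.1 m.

ΔN = -151.3 m

At φ = 22.7941°, λ = -55.8323°: sin φ = 0.387421, cos φ = 0.921903, sin λ = -0.827397, cos λ = 0.561617.
ΔN = −sin φ cos λ·ΔX − sin φ sin λ·ΔY + cos φ·ΔZ = −(0.387421)(0.561617)(83) − (0.387421)(-0.827397)(-617) + (0.921903)(70) = -151.31 m.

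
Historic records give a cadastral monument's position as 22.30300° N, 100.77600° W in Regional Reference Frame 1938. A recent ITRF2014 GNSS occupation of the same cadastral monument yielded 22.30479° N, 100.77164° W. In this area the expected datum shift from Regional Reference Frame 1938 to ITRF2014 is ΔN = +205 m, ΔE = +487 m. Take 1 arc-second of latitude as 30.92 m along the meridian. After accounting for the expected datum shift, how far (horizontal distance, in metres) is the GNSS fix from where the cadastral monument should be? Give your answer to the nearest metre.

38 m

Observed coordinate differences: Δφ = +0.00179°, Δλ = +0.00436°.
Converting to metres (1° lat = 111312 m, cos φ = 0.925190): observed ΔN = 199.2 m, observed ΔE = 449.0 m.
Subtracting the expected shift leaves a residual of 199.2 − (205) = -5.8 m north and 449.0 − (487) = -38.0 m east.
Residual distance = √((-5.8)² + (-38.0)²) = 38.4 m.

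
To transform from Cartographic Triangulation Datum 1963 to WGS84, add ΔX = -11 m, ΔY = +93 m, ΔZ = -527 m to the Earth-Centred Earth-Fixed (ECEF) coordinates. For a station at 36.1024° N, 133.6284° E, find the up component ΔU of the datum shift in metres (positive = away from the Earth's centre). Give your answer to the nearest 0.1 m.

At φ = 36.1024°, λ = 133.6284°: sin φ = 0.589230, cos φ = 0.807965, sin λ = 0.723830, cos λ = -0.689978.
ΔU = cos φ cos λ·ΔX + cos φ sin λ·ΔY + sin φ·ΔZ = (0.807965)(-0.689978)(-11) + (0.807965)(0.723830)(93) + (0.589230)(-527) = -250.00 m.

ΔU = -250.0 m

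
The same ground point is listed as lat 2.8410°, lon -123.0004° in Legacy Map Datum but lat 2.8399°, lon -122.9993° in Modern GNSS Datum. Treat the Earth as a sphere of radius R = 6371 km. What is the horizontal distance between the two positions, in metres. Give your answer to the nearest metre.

173 m

Δφ = 2.8399° − 2.8410° = -0.0011°; Δλ = -122.9993° − -123.0004° = +0.0011°.
1° along a meridian = πR/180 = 111195 m.
ΔN = Δφ × 111195 = -122.3 m; ΔE = Δλ × 111195 × cos(2.8410°) = +0.0011 × 111195 × 0.998771 = 122.2 m.
Distance = √(ΔE² + ΔN²) = √(122.2² + (-122.3)²) = 172.9 m.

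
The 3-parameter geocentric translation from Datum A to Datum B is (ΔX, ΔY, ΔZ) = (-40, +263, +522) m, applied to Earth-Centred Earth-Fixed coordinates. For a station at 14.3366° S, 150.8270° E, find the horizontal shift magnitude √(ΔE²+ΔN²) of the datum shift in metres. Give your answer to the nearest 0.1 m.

The local east axis at (φ, λ) is (−sin λ, cos λ, 0), so ΔE = −sin(150.8270°)·(-40) + cos(150.8270°)·263 = -210.14 m.
The local north axis is (−sin φ cos λ, −sin φ sin λ, cos φ), giving ΔN = 8.648 + 31.744 + 505.744 = 546.14 m.
Horizontal magnitude = √(ΔE² + ΔN²) = √((-210.14)² + 546.14²) = 585.17 m.

585.2 m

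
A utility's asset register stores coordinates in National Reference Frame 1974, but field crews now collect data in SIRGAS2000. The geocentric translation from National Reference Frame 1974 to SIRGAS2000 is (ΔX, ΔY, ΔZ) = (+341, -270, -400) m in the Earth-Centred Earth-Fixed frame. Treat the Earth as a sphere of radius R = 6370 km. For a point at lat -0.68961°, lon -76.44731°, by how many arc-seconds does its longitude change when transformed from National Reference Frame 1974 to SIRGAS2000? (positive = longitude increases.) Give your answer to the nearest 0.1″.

sin φ = -0.012036, cos φ = 0.999928, sin λ = -0.972155, cos λ = 0.234339.
East component: ΔE = −sin λ·ΔX + cos λ·ΔY = −(-0.972155)(341) + (0.234339)(-270) = 268.23 m.
1° of latitude spans πR/180 = 111177 m; at latitude φ, 1° of longitude spans that × cos φ = 111169.4 m, so Δλ = 268.23 / 111169.4 × 3600 = 8.686″.

Δλ = 8.7″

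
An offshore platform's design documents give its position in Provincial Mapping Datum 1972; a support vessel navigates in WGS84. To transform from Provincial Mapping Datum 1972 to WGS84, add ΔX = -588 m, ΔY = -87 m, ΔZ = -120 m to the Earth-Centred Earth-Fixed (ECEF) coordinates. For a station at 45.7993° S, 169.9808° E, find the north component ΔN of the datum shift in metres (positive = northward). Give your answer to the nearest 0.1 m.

At φ = -45.7993°, λ = 169.9808°: sin φ = -0.716902, cos φ = 0.697174, sin λ = 0.173978, cos λ = -0.984750.
ΔN = −sin φ cos λ·ΔX − sin φ sin λ·ΔY + cos φ·ΔZ = −(-0.716902)(-0.984750)(-588) − (-0.716902)(0.173978)(-87) + (0.697174)(-120) = 320.60 m.

ΔN = 320.6 m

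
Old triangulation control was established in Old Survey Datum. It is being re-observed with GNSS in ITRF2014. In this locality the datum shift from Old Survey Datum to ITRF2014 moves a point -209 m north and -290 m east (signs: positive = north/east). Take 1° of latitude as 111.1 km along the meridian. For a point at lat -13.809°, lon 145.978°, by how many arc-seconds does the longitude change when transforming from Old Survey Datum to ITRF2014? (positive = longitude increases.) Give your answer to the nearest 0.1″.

At latitude -13.809°, cos φ = 0.971097.
1° of longitude at this latitude = 111.1 × cos φ = 107.89 km, so Δλ = -290.0 / 107888.9 = -0.0026880° = -9.677″.

Δλ = -9.7″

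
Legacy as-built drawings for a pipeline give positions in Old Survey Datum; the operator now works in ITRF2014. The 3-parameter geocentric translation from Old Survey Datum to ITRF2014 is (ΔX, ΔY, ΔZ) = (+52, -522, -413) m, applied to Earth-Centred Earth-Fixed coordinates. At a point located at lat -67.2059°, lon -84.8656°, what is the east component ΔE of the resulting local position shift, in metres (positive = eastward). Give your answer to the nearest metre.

The local east axis at (φ, λ) is (−sin λ, cos λ, 0), so ΔE = −sin(-84.8656°)·52 + cos(-84.8656°)·(-522) = 5.08 m.

ΔE = 5 m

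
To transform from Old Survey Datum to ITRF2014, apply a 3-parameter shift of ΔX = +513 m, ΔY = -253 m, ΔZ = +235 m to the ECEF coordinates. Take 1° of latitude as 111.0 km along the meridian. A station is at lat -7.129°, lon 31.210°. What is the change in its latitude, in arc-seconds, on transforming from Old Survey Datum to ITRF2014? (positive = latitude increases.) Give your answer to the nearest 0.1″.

Δφ = 8.8″

sin φ = -0.124104, cos φ = 0.992269, sin λ = 0.518176, cos λ = 0.855274.
North component: ΔN = −sin φ cos λ·ΔX − sin φ sin λ·ΔY + cos φ·ΔZ = −(-0.124104)(0.855274)(513) − (-0.124104)(0.518176)(-253) + (0.992269)(235) = 271.36 m.
1° of latitude spans 111000 m, so Δφ = 271.36 / 111000 × 3600 = 8.801″.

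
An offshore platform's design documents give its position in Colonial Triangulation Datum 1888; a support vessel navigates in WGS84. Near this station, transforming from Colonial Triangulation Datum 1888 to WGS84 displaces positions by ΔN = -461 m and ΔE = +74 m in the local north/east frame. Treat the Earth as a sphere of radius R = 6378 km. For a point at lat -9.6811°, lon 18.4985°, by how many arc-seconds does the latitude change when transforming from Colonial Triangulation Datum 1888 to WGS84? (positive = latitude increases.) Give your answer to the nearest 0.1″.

On a sphere of radius R, 1 rad of latitude = R, so Δφ = ΔN / R = -461.0 / 6378000 = -7.2280e-05 rad = -14.909″.

Δφ = -14.9″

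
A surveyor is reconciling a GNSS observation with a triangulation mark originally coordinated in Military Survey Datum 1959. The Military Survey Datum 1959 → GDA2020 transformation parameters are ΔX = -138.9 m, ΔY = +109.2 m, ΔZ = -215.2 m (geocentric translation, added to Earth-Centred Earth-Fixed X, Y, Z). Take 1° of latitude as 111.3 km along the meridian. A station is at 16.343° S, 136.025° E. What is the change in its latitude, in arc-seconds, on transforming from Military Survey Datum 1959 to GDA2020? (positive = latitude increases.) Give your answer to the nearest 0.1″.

sin φ = -0.281387, cos φ = 0.959594, sin λ = 0.694344, cos λ = -0.719643.
North component: ΔN = −sin φ cos λ·ΔX − sin φ sin λ·ΔY + cos φ·ΔZ = −(-0.281387)(-0.719643)(-138.9) − (-0.281387)(0.694344)(109.2) + (0.959594)(-215.2) = -157.04 m.
1° of latitude spans 111300 m, so Δφ = -157.04 / 111300 × 3600 = -5.080″.

Δφ = -5.1″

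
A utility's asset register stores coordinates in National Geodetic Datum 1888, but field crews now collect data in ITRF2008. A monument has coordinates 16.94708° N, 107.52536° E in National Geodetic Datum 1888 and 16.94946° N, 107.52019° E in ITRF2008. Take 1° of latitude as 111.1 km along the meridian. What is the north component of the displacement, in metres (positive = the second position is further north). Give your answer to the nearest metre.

Δφ = 16.94946° − 16.94708° = +0.00238°; Δλ = 107.52019° − 107.52536° = -0.00517°.
ΔN = Δφ × 111100 = 264.4 m; ΔE = Δλ × 111100 × cos(16.94708°) = -0.00517 × 111100 × 0.956574 = -549.4 m.

ΔN = 264 m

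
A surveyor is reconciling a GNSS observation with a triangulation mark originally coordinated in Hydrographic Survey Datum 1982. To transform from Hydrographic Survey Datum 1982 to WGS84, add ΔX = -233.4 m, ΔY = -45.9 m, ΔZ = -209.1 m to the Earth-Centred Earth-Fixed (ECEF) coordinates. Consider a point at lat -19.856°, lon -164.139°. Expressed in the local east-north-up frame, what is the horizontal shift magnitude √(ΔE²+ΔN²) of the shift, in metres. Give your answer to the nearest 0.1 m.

117.8 m

At φ = -19.856°, λ = -164.139°: sin φ = -0.339657, cos φ = 0.940549, sin λ = -0.273305, cos λ = -0.961928.
ΔE = −sin λ·ΔX + cos λ·ΔY = −(-0.273305)·(-233.4) + (-0.961928)·(-45.9) = -19.64 m.
ΔN = −sin φ cos λ·ΔX − sin φ sin λ·ΔY + cos φ·ΔZ = −(-0.339657)(-0.961928)(-233.4) − (-0.339657)(-0.273305)(-45.9) + (0.940549)(-209.1) = -116.15 m.
Horizontal magnitude = √(ΔE² + ΔN²) = √((-19.64)² + (-116.15)²) = 117.80 m.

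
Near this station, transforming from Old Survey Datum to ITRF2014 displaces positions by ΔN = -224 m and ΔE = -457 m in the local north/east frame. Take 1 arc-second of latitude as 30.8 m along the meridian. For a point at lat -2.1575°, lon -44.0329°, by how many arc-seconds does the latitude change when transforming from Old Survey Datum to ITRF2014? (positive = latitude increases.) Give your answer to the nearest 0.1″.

Δφ = -7.3″

1″ of latitude = 30.80 m, so Δφ = -224.0 / 30.80 = -7.273″.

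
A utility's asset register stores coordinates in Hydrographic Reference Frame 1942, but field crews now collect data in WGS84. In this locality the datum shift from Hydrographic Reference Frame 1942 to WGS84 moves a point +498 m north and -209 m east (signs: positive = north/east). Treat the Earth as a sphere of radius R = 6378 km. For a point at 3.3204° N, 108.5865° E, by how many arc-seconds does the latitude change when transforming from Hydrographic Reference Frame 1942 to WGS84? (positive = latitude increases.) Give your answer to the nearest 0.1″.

On a sphere of radius R, 1 rad of latitude = R, so Δφ = ΔN / R = 498.0 / 6378000 = 7.8081e-05 rad = 16.105″.

Δφ = 16.1″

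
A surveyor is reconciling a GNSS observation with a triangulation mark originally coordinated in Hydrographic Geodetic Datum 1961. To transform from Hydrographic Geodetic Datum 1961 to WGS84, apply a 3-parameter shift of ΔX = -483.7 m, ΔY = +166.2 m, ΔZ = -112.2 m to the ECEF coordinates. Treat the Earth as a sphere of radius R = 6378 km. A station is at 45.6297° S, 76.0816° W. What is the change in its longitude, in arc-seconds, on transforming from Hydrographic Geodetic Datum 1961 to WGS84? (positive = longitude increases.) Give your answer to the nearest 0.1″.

sin φ = -0.714835, cos φ = 0.699293, sin λ = -0.970639, cos λ = 0.240540.
East component: ΔE = −sin λ·ΔX + cos λ·ΔY = −(-0.970639)(-483.7) + (0.240540)(166.2) = -429.52 m.
1° of latitude spans πR/180 = 111317 m; at latitude φ, 1° of longitude spans that × cos φ = 77843.3 m, so Δλ = -429.52 / 77843.3 × 3600 = -19.864″.

Δλ = -19.9″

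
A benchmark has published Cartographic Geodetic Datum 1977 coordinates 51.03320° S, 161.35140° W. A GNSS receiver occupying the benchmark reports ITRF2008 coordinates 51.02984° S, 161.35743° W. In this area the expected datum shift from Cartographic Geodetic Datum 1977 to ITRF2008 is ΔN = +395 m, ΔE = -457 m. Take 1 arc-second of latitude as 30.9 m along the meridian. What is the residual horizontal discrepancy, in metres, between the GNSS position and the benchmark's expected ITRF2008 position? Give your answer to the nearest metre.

Observed coordinate differences: Δφ = +0.00336°, Δλ = -0.00603°.
Converting to metres (1° lat = 111240 m, cos φ = 0.628870): observed ΔN = 373.8 m, observed ΔE = -421.8 m.
Subtracting the expected shift leaves a residual of 373.8 − (395) = -21.2 m north and -421.8 − (-457) = 35.2 m east.
Residual distance = √((-21.2)² + 35.2²) = 41.1 m.

41 m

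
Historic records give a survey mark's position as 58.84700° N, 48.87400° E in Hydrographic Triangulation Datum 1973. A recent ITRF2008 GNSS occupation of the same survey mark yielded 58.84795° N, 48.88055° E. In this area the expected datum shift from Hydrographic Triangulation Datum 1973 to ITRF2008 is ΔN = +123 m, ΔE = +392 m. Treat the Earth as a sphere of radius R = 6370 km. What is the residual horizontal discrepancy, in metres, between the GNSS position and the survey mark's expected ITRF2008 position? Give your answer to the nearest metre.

23 m

Observed coordinate differences: Δφ = +0.00095°, Δλ = +0.00655°.
Converting to metres (1° lat = 111177 m, cos φ = 0.517325): observed ΔN = 105.6 m, observed ΔE = 376.7 m.
Subtracting the expected shift leaves a residual of 105.6 − (123) = -17.4 m north and 376.7 − (392) = -15.3 m east.
Residual distance = √((-17.4)² + (-15.3)²) = 23.1 m.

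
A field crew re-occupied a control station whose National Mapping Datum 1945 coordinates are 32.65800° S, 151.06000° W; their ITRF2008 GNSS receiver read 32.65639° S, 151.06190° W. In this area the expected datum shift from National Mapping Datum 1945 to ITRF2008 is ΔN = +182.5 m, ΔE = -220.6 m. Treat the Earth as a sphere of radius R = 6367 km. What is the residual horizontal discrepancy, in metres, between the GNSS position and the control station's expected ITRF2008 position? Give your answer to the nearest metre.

Observed coordinate differences: Δφ = +0.00161°, Δλ = -0.00190°.
Converting to metres (1° lat = 111125 m, cos φ = 0.841907): observed ΔN = 178.9 m, observed ΔE = -177.8 m.
Subtracting the expected shift leaves a residual of 178.9 − (182.5) = -3.6 m north and -177.8 − (-220.6) = 42.8 m east.
Residual distance = √((-3.6)² + 42.8²) = 43.0 m.

43 m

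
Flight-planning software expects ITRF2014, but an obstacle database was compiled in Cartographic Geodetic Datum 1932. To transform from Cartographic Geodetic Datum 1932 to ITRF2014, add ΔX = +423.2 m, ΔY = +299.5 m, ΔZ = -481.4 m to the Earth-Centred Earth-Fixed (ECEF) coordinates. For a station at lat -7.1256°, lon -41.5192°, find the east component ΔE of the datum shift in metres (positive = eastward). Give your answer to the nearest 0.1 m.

ΔE = 504.8 m

At φ = -7.1256°, λ = -41.5192°: sin φ = -0.124045, cos φ = 0.992277, sin λ = -0.662871, cos λ = 0.748734.
ΔE = −sin λ·ΔX + cos λ·ΔY = −(-0.662871)·(423.2) + (0.748734)·(299.5) = 504.77 m.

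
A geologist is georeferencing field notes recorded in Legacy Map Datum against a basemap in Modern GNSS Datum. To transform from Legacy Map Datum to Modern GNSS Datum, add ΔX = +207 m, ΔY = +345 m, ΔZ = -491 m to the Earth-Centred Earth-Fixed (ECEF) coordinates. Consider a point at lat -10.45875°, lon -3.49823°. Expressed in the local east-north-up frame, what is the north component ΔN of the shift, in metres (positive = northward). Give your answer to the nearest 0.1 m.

ΔN = -449.2 m

The local north axis is (−sin φ cos λ, −sin φ sin λ, cos φ), giving ΔN = 37.506 − 3.821 − 482.842 = -449.16 m.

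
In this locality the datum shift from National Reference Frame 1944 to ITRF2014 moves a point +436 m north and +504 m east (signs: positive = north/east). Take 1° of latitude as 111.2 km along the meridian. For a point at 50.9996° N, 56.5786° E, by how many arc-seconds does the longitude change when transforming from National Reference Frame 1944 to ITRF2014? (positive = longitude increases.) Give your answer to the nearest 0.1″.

Δλ = 25.9″

At latitude 50.9996°, cos φ = 0.629326.
1° of longitude at this latitude = 111.2 × cos φ = 69.98 km, so Δλ = 504.0 / 69981.0 = 0.0072020° = 25.927″.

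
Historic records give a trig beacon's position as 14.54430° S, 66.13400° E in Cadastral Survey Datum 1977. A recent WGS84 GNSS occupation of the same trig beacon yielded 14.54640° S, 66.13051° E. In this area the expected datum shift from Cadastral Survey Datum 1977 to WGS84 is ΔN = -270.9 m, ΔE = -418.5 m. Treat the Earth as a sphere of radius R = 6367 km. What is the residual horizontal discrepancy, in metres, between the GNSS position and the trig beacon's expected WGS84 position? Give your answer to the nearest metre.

Observed coordinate differences: Δφ = -0.00210°, Δλ = -0.00349°.
Converting to metres (1° lat = 111125 m, cos φ = 0.967954): observed ΔN = -233.4 m, observed ΔE = -375.4 m.
Subtracting the expected shift leaves a residual of -233.4 − (-270.9) = 37.5 m north and -375.4 − (-418.5) = 43.1 m east.
Residual distance = √(37.5² + 43.1²) = 57.2 m.

57 m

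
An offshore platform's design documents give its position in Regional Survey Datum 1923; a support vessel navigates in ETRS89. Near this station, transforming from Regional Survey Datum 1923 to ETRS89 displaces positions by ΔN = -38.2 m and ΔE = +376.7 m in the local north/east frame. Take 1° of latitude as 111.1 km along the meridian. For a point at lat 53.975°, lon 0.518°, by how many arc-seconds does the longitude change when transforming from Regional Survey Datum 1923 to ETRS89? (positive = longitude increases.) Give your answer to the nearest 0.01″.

Δλ = 20.75″

At latitude 53.975°, cos φ = 0.588138.
1° of longitude at this latitude = 111.1 × cos φ = 65.34 km, so Δλ = 376.7 / 65342.2 = 0.0057650° = 20.754″.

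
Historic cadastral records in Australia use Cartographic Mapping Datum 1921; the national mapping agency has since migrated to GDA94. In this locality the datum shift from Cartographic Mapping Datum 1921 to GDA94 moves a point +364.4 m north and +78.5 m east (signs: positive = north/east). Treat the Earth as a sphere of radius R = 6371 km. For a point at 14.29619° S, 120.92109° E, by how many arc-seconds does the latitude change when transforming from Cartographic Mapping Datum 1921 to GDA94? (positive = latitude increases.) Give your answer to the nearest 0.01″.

On a sphere of radius R, 1 rad of latitude = R, so Δφ = ΔN / R = 364.4 / 6371000 = 5.7197e-05 rad = 11.798″.

Δφ = 11.80″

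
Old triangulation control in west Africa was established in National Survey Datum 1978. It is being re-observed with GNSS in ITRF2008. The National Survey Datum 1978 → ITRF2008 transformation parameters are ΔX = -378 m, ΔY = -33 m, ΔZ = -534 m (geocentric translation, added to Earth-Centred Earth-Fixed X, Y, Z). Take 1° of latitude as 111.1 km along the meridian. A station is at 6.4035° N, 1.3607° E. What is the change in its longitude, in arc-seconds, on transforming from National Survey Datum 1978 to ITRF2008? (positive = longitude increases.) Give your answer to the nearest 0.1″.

Δλ = -0.8″

sin φ = 0.111530, cos φ = 0.993761, sin λ = 0.023746, cos λ = 0.999718.
East component: ΔE = −sin λ·ΔX + cos λ·ΔY = −(0.023746)(-378) + (0.999718)(-33) = -24.01 m.
1° of latitude spans 111100 m; at latitude φ, 1° of longitude spans that × cos φ = 110406.9 m, so Δλ = -24.01 / 110406.9 × 3600 = -0.783″.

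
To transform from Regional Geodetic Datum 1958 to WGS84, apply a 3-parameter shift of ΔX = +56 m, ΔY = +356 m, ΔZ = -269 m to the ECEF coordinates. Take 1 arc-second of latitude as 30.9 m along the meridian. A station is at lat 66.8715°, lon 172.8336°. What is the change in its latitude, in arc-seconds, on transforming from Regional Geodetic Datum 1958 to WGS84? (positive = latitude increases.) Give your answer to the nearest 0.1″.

sin φ = 0.919626, cos φ = 0.392795, sin λ = 0.124751, cos λ = -0.992188.
North component: ΔN = −sin φ cos λ·ΔX − sin φ sin λ·ΔY + cos φ·ΔZ = −(0.919626)(-0.992188)(56) − (0.919626)(0.124751)(356) + (0.392795)(-269) = -95.41 m.
1° of latitude spans 3600 × 30.90 = 111240 m, so Δφ = -95.41 / 111240 × 3600 = -3.088″.

Δφ = -3.1″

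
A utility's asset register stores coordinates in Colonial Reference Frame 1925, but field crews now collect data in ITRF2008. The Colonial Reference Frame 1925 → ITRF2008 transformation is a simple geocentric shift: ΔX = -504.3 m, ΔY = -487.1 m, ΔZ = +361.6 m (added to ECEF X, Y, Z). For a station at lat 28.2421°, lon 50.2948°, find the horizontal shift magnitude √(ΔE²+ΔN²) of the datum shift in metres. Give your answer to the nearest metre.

The local east axis at (φ, λ) is (−sin λ, cos λ, 0), so ΔE = −sin(50.2948°)·(-504.3) + cos(50.2948°)·(-487.1) = 76.80 m.
The local north axis is (−sin φ cos λ, −sin φ sin λ, cos φ), giving ΔN = 152.448 + 177.329 + 318.554 = 648.33 m.
Horizontal magnitude = √(ΔE² + ΔN²) = √(76.80² + 648.33²) = 652.86 m.

653 m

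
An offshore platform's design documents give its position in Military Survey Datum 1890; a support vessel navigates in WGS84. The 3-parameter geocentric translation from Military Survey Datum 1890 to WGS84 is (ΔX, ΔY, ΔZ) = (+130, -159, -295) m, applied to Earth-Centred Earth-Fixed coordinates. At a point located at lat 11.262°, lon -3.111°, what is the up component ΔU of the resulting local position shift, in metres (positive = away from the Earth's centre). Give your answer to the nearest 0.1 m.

At φ = 11.262°, λ = -3.111°: sin φ = 0.195296, cos φ = 0.980744, sin λ = -0.054271, cos λ = 0.998526.
ΔU = cos φ cos λ·ΔX + cos φ sin λ·ΔY + sin φ·ΔZ = (0.980744)(0.998526)(130) + (0.980744)(-0.054271)(-159) + (0.195296)(-295) = 78.16 m.

ΔU = 78.2 m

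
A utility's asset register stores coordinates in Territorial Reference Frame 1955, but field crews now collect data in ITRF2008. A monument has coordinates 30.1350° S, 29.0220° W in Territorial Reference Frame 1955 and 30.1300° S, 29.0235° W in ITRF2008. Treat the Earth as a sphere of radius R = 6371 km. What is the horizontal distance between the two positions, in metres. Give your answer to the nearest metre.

574 m

Δφ = -30.1300° − -30.1350° = +0.0050°; Δλ = -29.0235° − -29.0220° = -0.0015°.
1° along a meridian = πR/180 = 111195 m.
ΔN = Δφ × 111195 = 556.0 m; ΔE = Δλ × 111195 × cos(-30.1350°) = -0.0015 × 111195 × 0.864845 = -144.2 m.
Distance = √(ΔE² + ΔN²) = √((-144.2)² + 556.0²) = 574.4 m.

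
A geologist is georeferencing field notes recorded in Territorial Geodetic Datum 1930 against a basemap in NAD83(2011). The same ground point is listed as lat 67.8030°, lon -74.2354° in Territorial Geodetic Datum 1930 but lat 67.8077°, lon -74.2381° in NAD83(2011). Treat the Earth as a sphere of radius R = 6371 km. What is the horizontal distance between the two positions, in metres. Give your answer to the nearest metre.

535 m

Δφ = 67.8077° − 67.8030° = +0.0047°; Δλ = -74.2381° − -74.2354° = -0.0027°.
1° along a meridian = πR/180 = 111195 m.
ΔN = Δφ × 111195 = 522.6 m; ΔE = Δλ × 111195 × cos(67.8030°) = -0.0027 × 111195 × 0.377792 = -113.4 m.
Distance = √(ΔE² + ΔN²) = √((-113.4)² + 522.6²) = 534.8 m.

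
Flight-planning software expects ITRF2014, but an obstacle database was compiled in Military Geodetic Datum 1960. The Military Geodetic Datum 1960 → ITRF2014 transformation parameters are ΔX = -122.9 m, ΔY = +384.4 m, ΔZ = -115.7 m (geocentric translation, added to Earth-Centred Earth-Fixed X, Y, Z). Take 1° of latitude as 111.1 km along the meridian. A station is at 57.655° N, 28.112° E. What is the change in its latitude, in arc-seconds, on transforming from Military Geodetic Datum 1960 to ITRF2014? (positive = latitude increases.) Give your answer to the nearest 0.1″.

Δφ = -4.0″

sin φ = 0.844842, cos φ = 0.535016, sin λ = 0.471197, cos λ = 0.882028.
North component: ΔN = −sin φ cos λ·ΔX − sin φ sin λ·ΔY + cos φ·ΔZ = −(0.844842)(0.882028)(-122.9) − (0.844842)(0.471197)(384.4) + (0.535016)(-115.7) = -123.34 m.
1° of latitude spans 111100 m, so Δφ = -123.34 / 111100 × 3600 = -3.997″.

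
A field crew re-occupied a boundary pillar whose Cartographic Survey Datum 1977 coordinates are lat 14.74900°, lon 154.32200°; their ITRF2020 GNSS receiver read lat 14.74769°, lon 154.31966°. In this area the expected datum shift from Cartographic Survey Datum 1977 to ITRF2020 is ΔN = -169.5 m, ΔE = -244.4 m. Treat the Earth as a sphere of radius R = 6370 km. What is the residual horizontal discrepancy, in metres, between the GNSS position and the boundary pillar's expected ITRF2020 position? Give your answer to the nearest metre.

Observed coordinate differences: Δφ = -0.00131°, Δλ = -0.00234°.
Converting to metres (1° lat = 111177 m, cos φ = 0.967050): observed ΔN = -145.6 m, observed ΔE = -251.6 m.
Subtracting the expected shift leaves a residual of -145.6 − (-169.5) = 23.9 m north and -251.6 − (-244.4) = -7.2 m east.
Residual distance = √(23.9² + (-7.2)²) = 24.9 m.

25 m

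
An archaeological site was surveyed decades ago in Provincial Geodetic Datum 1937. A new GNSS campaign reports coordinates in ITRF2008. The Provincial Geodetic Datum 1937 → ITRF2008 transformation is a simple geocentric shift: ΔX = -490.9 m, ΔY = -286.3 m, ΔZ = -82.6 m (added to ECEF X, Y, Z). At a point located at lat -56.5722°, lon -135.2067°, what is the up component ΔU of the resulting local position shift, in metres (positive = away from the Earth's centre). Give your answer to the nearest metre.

ΔU = 372 m

At φ = -56.5722°, λ = -135.2067°: sin φ = -0.834581, cos φ = 0.550886, sin λ = -0.704551, cos λ = -0.709653.
ΔU = cos φ cos λ·ΔX + cos φ sin λ·ΔY + sin φ·ΔZ = (0.550886)(-0.709653)(-490.9) + (0.550886)(-0.704551)(-286.3) + (-0.834581)(-82.6) = 371.97 m.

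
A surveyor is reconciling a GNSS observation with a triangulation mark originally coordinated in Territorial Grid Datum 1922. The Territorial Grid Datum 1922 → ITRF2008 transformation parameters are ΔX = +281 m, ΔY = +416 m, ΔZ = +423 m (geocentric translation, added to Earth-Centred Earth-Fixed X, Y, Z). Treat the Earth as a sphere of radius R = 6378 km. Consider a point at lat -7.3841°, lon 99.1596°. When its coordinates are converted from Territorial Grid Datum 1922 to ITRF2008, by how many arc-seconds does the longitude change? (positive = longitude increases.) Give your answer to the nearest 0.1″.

sin φ = -0.128520, cos φ = 0.991707, sin λ = 0.987249, cos λ = -0.159185.
East component: ΔE = −sin λ·ΔX + cos λ·ΔY = −(0.987249)(281) + (-0.159185)(416) = -343.64 m.
1° of latitude spans πR/180 = 111317 m; at latitude φ, 1° of longitude spans that × cos φ = 110393.9 m, so Δλ = -343.64 / 110393.9 × 3600 = -11.206″.

Δλ = -11.2″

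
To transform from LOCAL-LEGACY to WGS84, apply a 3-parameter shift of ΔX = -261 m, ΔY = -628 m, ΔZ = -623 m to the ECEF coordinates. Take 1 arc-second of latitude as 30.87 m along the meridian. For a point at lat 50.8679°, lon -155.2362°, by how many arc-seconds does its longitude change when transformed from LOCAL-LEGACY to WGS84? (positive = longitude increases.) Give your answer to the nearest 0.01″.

Δλ = 23.66″

sin φ = 0.775693, cos φ = 0.631110, sin λ = -0.418878, cos λ = -0.908042.
East component: ΔE = −sin λ·ΔX + cos λ·ΔY = −(-0.418878)(-261) + (-0.908042)(-628) = 460.92 m.
1° of latitude spans 3600 × 30.87 = 111132 m; at latitude φ, 1° of longitude spans that × cos φ = 70136.6 m, so Δλ = 460.92 / 70136.6 × 3600 = 23.658″.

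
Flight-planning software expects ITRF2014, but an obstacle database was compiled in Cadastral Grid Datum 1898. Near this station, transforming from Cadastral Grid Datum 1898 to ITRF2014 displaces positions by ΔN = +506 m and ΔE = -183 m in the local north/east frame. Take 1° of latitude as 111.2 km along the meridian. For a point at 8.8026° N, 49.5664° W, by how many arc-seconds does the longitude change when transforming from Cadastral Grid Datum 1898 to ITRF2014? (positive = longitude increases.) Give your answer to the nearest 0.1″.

At latitude 8.8026°, cos φ = 0.988221.
1° of longitude at this latitude = 111.2 × cos φ = 109.89 km, so Δλ = -183.0 / 109890.2 = -0.0016653° = -5.995″.

Δλ = -6.0″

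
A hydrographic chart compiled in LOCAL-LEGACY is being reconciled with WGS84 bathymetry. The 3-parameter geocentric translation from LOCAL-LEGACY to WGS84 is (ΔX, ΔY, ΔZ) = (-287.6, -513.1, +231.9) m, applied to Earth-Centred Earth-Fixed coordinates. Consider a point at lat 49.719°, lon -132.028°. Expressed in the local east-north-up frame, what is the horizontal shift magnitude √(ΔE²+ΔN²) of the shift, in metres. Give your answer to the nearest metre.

The local east axis at (φ, λ) is (−sin λ, cos λ, 0), so ΔE = −sin(-132.028°)·(-287.6) + cos(-132.028°)·(-513.1) = 129.88 m.
The local north axis is (−sin φ cos λ, −sin φ sin λ, cos φ), giving ΔN = -146.890 − 290.765 + 149.932 = -287.72 m.
Horizontal magnitude = √(ΔE² + ΔN²) = √(129.88² + (-287.72)²) = 315.68 m.

316 m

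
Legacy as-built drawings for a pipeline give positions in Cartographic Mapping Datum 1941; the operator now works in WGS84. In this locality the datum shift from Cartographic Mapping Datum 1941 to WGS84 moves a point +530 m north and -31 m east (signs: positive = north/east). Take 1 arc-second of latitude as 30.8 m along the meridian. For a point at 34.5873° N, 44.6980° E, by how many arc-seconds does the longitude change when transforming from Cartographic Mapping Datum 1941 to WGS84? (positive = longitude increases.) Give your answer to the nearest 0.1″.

At latitude 34.5873°, cos φ = 0.823262.
1″ of longitude at this latitude = 30.80 × cos φ = 25.3565 m, so Δλ = -31.0 / 25.3565 = -1.223″.

Δλ = -1.2″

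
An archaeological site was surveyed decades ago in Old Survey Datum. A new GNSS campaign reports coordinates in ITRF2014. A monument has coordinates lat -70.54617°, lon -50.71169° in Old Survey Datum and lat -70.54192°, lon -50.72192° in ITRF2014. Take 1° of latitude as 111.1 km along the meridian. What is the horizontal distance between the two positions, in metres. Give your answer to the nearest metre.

605 m

Δφ = -70.54192° − -70.54617° = +0.00425°; Δλ = -50.72192° − -50.71169° = -0.01023°.
ΔN = Δφ × 111100 = 472.2 m; ΔE = Δλ × 111100 × cos(-70.54617°) = -0.01023 × 111100 × 0.333047 = -378.5 m.
Distance = √(ΔE² + ΔN²) = √((-378.5)² + 472.2²) = 605.2 m.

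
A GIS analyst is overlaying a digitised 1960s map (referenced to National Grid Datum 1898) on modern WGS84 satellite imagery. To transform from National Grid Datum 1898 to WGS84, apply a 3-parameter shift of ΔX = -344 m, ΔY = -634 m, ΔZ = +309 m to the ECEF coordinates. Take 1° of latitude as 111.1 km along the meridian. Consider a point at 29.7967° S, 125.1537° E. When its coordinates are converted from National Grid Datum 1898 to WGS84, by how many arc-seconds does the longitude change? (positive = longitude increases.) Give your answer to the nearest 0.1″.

sin φ = -0.496924, cos φ = 0.867794, sin λ = 0.817610, cos λ = -0.575772.
East component: ΔE = −sin λ·ΔX + cos λ·ΔY = −(0.817610)(-344) + (-0.575772)(-634) = 646.30 m.
1° of latitude spans 111100 m; at latitude φ, 1° of longitude spans that × cos φ = 96411.9 m, so Δλ = 646.30 / 96411.9 × 3600 = 24.133″.

Δλ = 24.1″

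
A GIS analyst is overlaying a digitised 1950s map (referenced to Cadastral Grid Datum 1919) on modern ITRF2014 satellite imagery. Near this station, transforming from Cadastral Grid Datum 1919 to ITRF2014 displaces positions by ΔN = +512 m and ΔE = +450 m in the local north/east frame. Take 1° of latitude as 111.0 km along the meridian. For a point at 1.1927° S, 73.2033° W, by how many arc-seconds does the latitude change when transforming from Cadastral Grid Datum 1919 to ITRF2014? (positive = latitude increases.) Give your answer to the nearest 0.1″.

1° of latitude = 111.0 km, so Δφ = 512.0 / 111000 = 0.0046126° = 16.605″.

Δφ = 16.6″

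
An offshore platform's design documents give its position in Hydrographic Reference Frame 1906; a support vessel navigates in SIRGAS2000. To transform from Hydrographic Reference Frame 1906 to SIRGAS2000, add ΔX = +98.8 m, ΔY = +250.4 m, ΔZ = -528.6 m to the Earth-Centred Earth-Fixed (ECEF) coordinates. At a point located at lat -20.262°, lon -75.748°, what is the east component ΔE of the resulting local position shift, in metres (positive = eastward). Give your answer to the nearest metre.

The local east axis at (φ, λ) is (−sin λ, cos λ, 0), so ΔE = −sin(-75.748°)·98.8 + cos(-75.748°)·250.4 = 157.40 m.

ΔE = 157 m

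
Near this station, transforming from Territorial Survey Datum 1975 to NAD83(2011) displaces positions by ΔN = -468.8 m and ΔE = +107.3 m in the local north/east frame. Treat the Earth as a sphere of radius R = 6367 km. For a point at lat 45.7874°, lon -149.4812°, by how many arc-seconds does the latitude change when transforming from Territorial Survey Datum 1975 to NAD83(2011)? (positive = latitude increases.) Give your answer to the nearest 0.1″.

Δφ = -15.2″

On a sphere of radius R, 1 rad of latitude = R, so Δφ = ΔN / R = -468.8 / 6367000 = -7.3630e-05 rad = -15.187″.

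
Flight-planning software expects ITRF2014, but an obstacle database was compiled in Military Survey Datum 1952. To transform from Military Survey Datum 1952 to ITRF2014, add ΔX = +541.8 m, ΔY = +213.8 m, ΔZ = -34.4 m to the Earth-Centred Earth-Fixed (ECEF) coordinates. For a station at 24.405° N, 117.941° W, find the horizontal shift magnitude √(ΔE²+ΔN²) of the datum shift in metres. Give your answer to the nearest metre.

The local east axis at (φ, λ) is (−sin λ, cos λ, 0), so ΔE = −sin(-117.941°)·541.8 + cos(-117.941°)·213.8 = 378.46 m.
The local north axis is (−sin φ cos λ, −sin φ sin λ, cos φ), giving ΔN = 104.894 + 78.041 − 31.326 = 151.61 m.
Horizontal magnitude = √(ΔE² + ΔN²) = √(378.46² + 151.61²) = 407.70 m.

408 m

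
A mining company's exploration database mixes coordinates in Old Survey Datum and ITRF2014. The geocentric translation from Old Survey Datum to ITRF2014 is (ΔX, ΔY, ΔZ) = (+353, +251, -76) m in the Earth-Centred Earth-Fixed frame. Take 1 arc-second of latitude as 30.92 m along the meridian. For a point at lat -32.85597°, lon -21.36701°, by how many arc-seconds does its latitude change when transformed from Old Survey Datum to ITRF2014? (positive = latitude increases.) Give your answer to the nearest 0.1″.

Δφ = 2.1″

sin φ = -0.542529, cos φ = 0.840037, sin λ = -0.364341, cos λ = 0.931266.
North component: ΔN = −sin φ cos λ·ΔX − sin φ sin λ·ΔY + cos φ·ΔZ = −(-0.542529)(0.931266)(353) − (-0.542529)(-0.364341)(251) + (0.840037)(-76) = 64.89 m.
1° of latitude spans 3600 × 30.92 = 111312 m, so Δφ = 64.89 / 111312 × 3600 = 2.099″.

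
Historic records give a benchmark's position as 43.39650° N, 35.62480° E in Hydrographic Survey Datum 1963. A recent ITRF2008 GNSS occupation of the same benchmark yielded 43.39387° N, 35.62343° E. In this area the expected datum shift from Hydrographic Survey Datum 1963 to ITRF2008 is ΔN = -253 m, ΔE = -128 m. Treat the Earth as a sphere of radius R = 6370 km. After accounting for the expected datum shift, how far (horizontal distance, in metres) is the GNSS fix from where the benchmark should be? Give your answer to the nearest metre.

Observed coordinate differences: Δφ = -0.00263°, Δλ = -0.00137°.
Converting to metres (1° lat = 111177 m, cos φ = 0.726617): observed ΔN = -292.4 m, observed ΔE = -110.7 m.
Subtracting the expected shift leaves a residual of -292.4 − (-253) = -39.4 m north and -110.7 − (-128) = 17.3 m east.
Residual distance = √((-39.4)² + 17.3²) = 43.0 m.

43 m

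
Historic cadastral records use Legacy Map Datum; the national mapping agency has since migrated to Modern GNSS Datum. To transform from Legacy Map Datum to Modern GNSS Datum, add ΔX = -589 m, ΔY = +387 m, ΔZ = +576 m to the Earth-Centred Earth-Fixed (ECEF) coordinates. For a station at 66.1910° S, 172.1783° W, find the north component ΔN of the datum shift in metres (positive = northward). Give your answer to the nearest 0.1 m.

The local north axis is (−sin φ cos λ, −sin φ sin λ, cos φ), giving ΔN = 533.860 − 48.185 + 232.525 = 718.20 m.

ΔN = 718.2 m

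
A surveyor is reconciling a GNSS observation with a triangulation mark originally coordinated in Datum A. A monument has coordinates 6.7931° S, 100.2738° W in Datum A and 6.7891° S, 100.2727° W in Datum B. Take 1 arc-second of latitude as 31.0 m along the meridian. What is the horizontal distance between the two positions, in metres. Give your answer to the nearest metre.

463 m

Δφ = -6.7891° − -6.7931° = +0.0040°; Δλ = -100.2727° − -100.2738° = +0.0011°.
1° of latitude = 3600 × 31.00 = 111600 m.
ΔN = Δφ × 111600 = 446.4 m; ΔE = Δλ × 111600 × cos(-6.7931°) = +0.0011 × 111600 × 0.992980 = 121.9 m.
Distance = √(ΔE² + ΔN²) = √(121.9² + 446.4²) = 462.7 m.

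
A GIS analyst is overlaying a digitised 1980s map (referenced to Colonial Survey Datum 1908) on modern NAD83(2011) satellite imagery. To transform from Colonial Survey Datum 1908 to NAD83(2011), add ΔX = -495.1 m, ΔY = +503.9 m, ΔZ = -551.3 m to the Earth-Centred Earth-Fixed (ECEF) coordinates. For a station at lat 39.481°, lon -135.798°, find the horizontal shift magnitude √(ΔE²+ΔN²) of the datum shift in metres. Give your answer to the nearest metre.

The local east axis at (φ, λ) is (−sin λ, cos λ, 0), so ΔE = −sin(-135.798°)·(-495.1) + cos(-135.798°)·503.9 = -706.42 m.
The local north axis is (−sin φ cos λ, −sin φ sin λ, cos φ), giving ΔN = -225.673 + 223.373 − 425.513 = -427.81 m.
Horizontal magnitude = √(ΔE² + ΔN²) = √((-706.42)² + (-427.81)²) = 825.86 m.

826 m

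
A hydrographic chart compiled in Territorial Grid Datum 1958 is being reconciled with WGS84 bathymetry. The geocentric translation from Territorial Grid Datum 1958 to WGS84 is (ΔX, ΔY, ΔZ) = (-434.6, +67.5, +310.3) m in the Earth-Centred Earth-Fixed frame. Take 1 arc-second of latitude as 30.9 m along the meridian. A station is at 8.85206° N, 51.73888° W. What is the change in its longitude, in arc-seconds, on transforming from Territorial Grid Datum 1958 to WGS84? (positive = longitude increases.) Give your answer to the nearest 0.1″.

Δλ = -9.8″

sin φ = 0.153884, cos φ = 0.988089, sin λ = -0.785197, cos λ = 0.619246.
East component: ΔE = −sin λ·ΔX + cos λ·ΔY = −(-0.785197)(-434.6) + (0.619246)(67.5) = -299.45 m.
1° of latitude spans 3600 × 30.90 = 111240 m; at latitude φ, 1° of longitude spans that × cos φ = 109915.0 m, so Δλ = -299.45 / 109915.0 × 3600 = -9.808″.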